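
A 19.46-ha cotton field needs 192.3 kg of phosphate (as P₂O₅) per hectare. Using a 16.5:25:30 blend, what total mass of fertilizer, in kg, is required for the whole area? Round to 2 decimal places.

14968.63 kg

Product per hectare = 192.3 / 25% = 769.2 kg.
Total product = 769.2 × 19.46 = 14968.632 kg.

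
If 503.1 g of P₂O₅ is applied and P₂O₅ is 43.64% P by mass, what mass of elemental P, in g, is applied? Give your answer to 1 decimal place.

P = 503.1 × 0.4364 = 219.553 g.

219.6 g P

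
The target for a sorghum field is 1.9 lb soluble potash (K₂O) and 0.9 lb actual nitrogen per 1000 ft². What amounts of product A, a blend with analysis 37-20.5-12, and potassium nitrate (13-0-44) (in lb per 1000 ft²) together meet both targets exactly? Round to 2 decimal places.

With a, b = lb per 1000 ft² of product A and potassium nitrate:
K₂O: 0.12·a + 0.44·b = 1.9
N: 0.37·a + 0.13·b = 0.9
Solving simultaneously: a = 1.01223, b = 4.04212.

1.01 lb product A, 4.04 lb potassium nitrate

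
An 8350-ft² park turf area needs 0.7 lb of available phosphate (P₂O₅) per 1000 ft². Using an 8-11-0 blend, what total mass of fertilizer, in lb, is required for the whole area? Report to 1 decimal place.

53.1 lb

Product per 1000 ft² = 0.7 / 11% = 6.36364 lb.
Total product = 6.36364 × 8350 / 1000 = 53.1364 lb.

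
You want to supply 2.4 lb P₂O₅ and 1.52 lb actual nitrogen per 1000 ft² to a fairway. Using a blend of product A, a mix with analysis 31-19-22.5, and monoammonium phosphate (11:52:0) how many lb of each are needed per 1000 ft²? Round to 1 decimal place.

3.8 lb product A, 3.2 lb monoammonium phosphate

With a, b = lb per 1000 ft² of product A and monoammonium phosphate:
P₂O₅: 0.19·a + 0.52·b = 2.4
N: 0.31·a + 0.11·b = 1.52
Solving simultaneously: a = 3.75196, b = 3.24448.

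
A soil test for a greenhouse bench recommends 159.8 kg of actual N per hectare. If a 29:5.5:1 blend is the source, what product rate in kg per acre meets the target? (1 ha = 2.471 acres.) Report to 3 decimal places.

Product per hectare = 159.8 / 29% = 551.034 kg.
Convert to per acre: 551.034 × 0.404694 = 223.0006 kg.

223.001 kg of product per acre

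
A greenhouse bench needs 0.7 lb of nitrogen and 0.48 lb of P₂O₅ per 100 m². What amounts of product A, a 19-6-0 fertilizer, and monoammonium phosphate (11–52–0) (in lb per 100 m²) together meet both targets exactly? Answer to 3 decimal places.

Let a = lb of product A, b = lb of monoammonium phosphate (per 100 m²).
N: 0.19·a + 0.11·b = 0.7
P₂O₅: 0.06·a + 0.52·b = 0.48
Eliminate b: (row1) − 0.11/0.52·(row2) → 0.177308·a = 0.598462, so a = 3.37527.
Then b = (0.48 − 0.06·3.37527) / 0.52 = 0.533623.

3.375 lb product A, 0.534 lb monoammonium phosphate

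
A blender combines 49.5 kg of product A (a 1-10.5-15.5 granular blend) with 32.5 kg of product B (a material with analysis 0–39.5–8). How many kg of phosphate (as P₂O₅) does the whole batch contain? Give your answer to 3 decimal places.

18.035 kg P₂O₅

P₂O₅ mass = 10.5%×49.5 + 39.5%×32.5 = 18.035 kg.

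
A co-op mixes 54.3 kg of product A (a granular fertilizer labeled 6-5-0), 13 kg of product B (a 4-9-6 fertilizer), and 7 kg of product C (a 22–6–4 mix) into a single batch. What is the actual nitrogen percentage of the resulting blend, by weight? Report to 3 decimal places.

7.157% N

Total mass = 54.3 + 13 + 7 = 74.3 kg.
N mass = 6%×54.3 + 4%×13 + 22%×7 = 5.318 kg.
% N = 5.318 / 74.3 = 7.15747%.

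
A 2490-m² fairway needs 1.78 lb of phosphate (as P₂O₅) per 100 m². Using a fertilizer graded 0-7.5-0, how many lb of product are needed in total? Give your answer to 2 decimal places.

590.96 lb

Product per 100 m² = 1.78 / 7.5% = 23.7333 lb.
Total product = 23.7333 × 2490 / 100 = 590.96 lb.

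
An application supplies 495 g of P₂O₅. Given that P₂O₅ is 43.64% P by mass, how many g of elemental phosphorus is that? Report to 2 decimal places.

P = 495 × 0.4364 = 216.018 g.

216.02 g P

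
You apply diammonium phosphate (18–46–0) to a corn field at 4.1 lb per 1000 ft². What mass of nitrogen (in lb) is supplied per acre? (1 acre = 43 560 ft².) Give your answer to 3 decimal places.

32.147 lb N per acre

nitrogen per 1000 ft² = 4.1 × 18% = 0.738 lb.
Convert to per acre: 0.738 × 43.56 = 32.1473 lb.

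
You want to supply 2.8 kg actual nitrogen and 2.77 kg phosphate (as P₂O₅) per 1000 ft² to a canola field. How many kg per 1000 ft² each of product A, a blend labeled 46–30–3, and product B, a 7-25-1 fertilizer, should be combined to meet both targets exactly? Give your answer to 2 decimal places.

Let a = kg of product A, b = kg of product B (per 1000 ft²).
N: 0.46·a + 0.07·b = 2.8
P₂O₅: 0.3·a + 0.25·b = 2.77
Solving simultaneously: a = 5.38404, b = 4.61915.

5.38 kg product A, 4.62 kg product B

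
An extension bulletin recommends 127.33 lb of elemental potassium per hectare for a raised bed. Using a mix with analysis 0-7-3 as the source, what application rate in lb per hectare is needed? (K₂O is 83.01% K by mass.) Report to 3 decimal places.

As K₂O: 127.33 / 0.8301 = 153.391 lb per hectare.
Product per hectare = 153.391 / 3% = 5113.0386 lb.

5113.039 lb of product per hectare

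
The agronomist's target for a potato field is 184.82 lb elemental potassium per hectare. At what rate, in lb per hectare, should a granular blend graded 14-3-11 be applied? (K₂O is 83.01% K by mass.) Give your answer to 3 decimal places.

As K₂O: 184.82 / 0.8301 = 222.648 lb per hectare.
Product per hectare = 222.648 / 11% = 2024.0716 lb.

2024.072 lb of product per hectare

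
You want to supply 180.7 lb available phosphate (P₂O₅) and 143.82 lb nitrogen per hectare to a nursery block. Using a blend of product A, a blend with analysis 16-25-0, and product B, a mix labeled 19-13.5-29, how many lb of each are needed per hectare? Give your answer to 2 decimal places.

Let a = lb of product A, b = lb of product B (per hectare).
P₂O₅: 0.25·a + 0.135·b = 180.7
N: 0.16·a + 0.19·b = 143.82
Eliminate b: (row1) − 0.135/0.19·(row2) → 0.136316·a = 78.5121, so a = 575.958.
Then b = (143.82 − 0.16·575.958) / 0.19 = 271.931.

575.96 lb product A, 271.93 lb product B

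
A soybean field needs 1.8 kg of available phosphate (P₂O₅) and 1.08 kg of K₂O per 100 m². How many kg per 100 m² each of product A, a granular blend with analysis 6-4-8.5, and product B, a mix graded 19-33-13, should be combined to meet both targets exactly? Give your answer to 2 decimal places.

Let a = kg of product A, b = kg of product B (per 100 m²).
P₂O₅: 0.04·a + 0.33·b = 1.8
K₂O: 0.085·a + 0.13·b = 1.08
Eliminate a: (row1) − 0.04/0.085·(row2) → 0.268824·b = 1.29176, so b = 4.80525.
Back-substitute: a = (1.8 − 0.33·4.80525) / 0.04 = 5.35667.

5.36 kg product A, 4.81 kg product B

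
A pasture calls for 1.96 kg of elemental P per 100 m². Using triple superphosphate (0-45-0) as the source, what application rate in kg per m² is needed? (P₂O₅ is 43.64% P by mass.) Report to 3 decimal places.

As P₂O₅: 1.96 / 0.4364 = 4.49129 kg per 100 m².
Product per 100 m² = 4.49129 / 45% = 9.98065 kg.
Convert to per m²: 9.98065 × 0.01 = 0.0998065 kg.

0.100 kg of product per sq m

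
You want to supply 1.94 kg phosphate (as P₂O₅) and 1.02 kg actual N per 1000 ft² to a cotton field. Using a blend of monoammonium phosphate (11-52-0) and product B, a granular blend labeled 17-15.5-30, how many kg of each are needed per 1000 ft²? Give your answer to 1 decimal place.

2.4 kg monoammonium phosphate, 4.4 kg product B

Per-1000 ft² balance (a = monoammonium phosphate, b = product B):
P₂O₅: 0.52·a + 0.155·b = 1.94
N: 0.11·a + 0.17·b = 1.02
Eliminate a: (row1) − 0.52/0.11·(row2) → -0.648636·b = -2.88182, so b = 4.44289.
Back-substitute: a = (1.94 − 0.155·4.44289) / 0.52 = 2.40645.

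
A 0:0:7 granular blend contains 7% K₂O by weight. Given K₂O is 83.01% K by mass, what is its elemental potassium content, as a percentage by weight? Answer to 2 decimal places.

%K = 7 × 0.8301 = 5.8107%.

5.81% K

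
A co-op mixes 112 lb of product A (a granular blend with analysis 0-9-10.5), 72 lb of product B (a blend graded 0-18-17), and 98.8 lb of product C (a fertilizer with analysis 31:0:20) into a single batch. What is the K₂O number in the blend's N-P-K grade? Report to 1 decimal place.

Total mass = 112 + 72 + 98.8 = 282.8 lb.
K₂O mass = 10.5%×112 + 17%×72 + 20%×98.8 = 43.76 lb.
% K₂O = 43.76 / 282.8 = 15.4738%.

15.5% K₂O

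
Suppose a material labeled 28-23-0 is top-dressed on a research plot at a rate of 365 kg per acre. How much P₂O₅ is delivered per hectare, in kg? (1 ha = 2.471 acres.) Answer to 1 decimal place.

207.4 kg P₂O₅ per hectare

P₂O₅ per acre = 365 × 23% = 83.95 kg.
Convert to per hectare: 83.95 × 2.471 = 207.44 kg.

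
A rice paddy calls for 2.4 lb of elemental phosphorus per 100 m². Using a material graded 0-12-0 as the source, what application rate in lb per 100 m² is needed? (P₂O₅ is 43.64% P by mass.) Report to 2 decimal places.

45.83 lb of product per hundred sq m

As P₂O₅: 2.4 / 0.4364 = 5.49954 lb per 100 m².
Product per 100 m² = 5.49954 / 12% = 45.8295 lb.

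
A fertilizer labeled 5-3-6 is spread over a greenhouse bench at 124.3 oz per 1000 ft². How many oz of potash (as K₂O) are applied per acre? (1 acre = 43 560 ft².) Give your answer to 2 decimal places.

324.87 oz K₂O per acre

K₂O per 1000 ft² = 124.3 × 6% = 7.458 oz.
Convert to per acre: 7.458 × 43.56 = 324.8705 oz.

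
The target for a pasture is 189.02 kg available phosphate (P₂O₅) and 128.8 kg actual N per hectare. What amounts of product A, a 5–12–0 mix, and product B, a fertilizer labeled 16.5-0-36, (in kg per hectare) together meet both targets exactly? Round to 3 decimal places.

1575.167 kg product A, 303.283 kg product B

Let a = kg of product A, b = kg of product B (per hectare).
P₂O₅: 0.12·a + 0·b = 189.02
N: 0.05·a + 0.165·b = 128.8
Eliminate a: (row1) − 0.12/0.05·(row2) → -0.396·b = -120.1, so b = 303.2828.
Back-substitute: a = (189.02 − 0·303.2828) / 0.12 = 1575.1667.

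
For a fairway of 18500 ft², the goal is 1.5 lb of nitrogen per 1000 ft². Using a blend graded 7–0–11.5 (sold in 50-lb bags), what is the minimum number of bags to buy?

Product per 1000 ft² = 1.5 / 7% = 21.4286 lb.
Total product = 21.4286 × 18500 / 1000 = 396.429 lb.
Bags = ⌈396.429 / 50⌉ = 8.

8 bags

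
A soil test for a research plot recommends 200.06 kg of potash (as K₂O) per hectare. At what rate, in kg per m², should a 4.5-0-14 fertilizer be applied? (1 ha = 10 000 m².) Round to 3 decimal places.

Product per hectare = 200.06 / 14% = 1429 kg.
Convert to per m²: 1429 × 0.0001 = 0.1429 kg.

0.143 kg of product per sq m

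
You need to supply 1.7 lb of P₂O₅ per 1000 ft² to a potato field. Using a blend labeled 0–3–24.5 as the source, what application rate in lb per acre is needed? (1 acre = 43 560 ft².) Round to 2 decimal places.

2468.40 lb of product per acre

Product per 1000 ft² = 1.7 / 3% = 56.6667 lb.
Convert to per acre: 56.6667 × 43.56 = 2468.4 lb.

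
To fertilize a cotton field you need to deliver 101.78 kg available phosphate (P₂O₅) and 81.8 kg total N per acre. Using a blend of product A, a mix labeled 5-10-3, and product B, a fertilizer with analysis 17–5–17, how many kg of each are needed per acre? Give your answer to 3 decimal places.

With a, b = kg per acre of product A and product B:
P₂O₅: 0.1·a + 0.05·b = 101.78
N: 0.05·a + 0.17·b = 81.8
Eliminate b: (row1) − 0.05/0.17·(row2) → 0.0852941·a = 77.7212, so a = 911.2138.
Then b = (81.8 − 0.05·911.2138) / 0.17 = 213.1724.

911.214 kg product A, 213.172 kg product B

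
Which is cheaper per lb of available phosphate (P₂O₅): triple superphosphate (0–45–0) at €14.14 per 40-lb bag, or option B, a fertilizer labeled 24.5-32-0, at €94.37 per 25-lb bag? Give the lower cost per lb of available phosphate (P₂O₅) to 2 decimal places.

triple superphosphate: P₂O₅ per bag = 40 × 45% = 18 lb; cost = 14.14 / 18 = €0.7856/lb P₂O₅.
option B: P₂O₅ per bag = 25 × 32% = 8 lb; cost = 94.37 / 8 = €11.7963/lb P₂O₅.
triple superphosphate is cheaper.

€0.79 per lb P₂O₅ (triple superphosphate)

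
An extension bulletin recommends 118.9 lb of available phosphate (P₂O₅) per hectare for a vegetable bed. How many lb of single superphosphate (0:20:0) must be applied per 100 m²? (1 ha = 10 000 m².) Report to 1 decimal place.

5.9 lb of product per hundred sq m

Product per hectare = 118.9 / 20% = 594.5 lb.
Convert to per 100 m²: 594.5 × 0.01 = 5.945 lb.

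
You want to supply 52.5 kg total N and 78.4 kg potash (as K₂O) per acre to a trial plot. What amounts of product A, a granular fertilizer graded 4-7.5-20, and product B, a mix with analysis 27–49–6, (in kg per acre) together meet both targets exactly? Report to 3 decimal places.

349.186 kg product A, 142.713 kg product B

With a, b = kg per acre of product A and product B:
N: 0.04·a + 0.27·b = 52.5
K₂O: 0.2·a + 0.06·b = 78.4
From row1: a = (52.5 − 0.27·b) / 0.04.
Into row2: 0.2·(52.5 − 0.27·b)/0.04 + 0.06·b = 78.4 → b = 142.7132, a = 349.18605.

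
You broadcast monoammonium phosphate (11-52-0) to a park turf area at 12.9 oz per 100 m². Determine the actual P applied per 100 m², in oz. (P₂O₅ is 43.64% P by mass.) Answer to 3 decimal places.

2.927 oz P per hundred sq m

P₂O₅ per 100 m² = 12.9 × 52% = 6.708 oz.
Elemental P = 6.708 × 0.4364 = 2.92737 oz per 100 m².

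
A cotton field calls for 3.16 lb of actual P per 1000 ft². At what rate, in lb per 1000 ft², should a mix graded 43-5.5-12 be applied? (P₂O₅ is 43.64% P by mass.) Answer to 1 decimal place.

As P₂O₅: 3.16 / 0.4364 = 7.24106 lb per 1000 ft².
Product per 1000 ft² = 7.24106 / 5.5% = 131.656 lb.

131.7 lb of product per thousand sq ft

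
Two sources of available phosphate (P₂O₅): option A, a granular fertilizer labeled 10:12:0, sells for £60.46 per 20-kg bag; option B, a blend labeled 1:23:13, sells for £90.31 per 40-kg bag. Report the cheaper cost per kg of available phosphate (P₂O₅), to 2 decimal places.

option A: P₂O₅ per bag = 20 × 12% = 2.4 kg; cost = 60.46 / 2.4 = £25.1917/kg P₂O₅.
option B: P₂O₅ per bag = 40 × 23% = 9.2 kg; cost = 90.31 / 9.2 = £9.8163/kg P₂O₅.
option B is cheaper.

£9.82 per kg P₂O₅ (option B)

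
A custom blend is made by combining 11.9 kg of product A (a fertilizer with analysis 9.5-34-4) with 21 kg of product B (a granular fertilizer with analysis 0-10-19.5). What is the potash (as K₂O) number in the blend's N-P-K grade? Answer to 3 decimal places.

13.894% K₂O

Total mass = 11.9 + 21 = 32.9 kg.
K₂O mass = 4%×11.9 + 19.5%×21 = 4.571 kg.
% K₂O = 4.571 / 32.9 = 13.8936%.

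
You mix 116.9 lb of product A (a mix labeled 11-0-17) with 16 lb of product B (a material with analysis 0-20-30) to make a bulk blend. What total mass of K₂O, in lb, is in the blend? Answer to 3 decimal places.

K₂O mass = 17%×116.9 + 30%×16 = 24.673 lb.

24.673 lb K₂O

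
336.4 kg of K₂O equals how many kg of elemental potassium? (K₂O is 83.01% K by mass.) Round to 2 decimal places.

279.25 kg K

K = 336.4 × 0.8301 = 279.246 kg.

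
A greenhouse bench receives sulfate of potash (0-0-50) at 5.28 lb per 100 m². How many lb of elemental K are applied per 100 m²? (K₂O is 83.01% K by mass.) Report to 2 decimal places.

K₂O per 100 m² = 5.28 × 50% = 2.64 lb.
Elemental K = 2.64 × 0.8301 = 2.19146 lb per 100 m².

2.19 lb K per hundred sq m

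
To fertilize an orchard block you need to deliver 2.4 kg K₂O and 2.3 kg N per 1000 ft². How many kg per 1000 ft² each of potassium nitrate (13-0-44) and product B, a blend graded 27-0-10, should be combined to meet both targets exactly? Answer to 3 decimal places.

Let a = kg of potassium nitrate, b = kg of product B (per 1000 ft²).
K₂O: 0.44·a + 0.1·b = 2.4
N: 0.13·a + 0.27·b = 2.3
Eliminate b: (row1) − 0.1/0.27·(row2) → 0.391852·a = 1.54815, so a = 3.95085.
Then b = (2.3 − 0.13·3.95085) / 0.27 = 6.61626.

3.951 kg potassium nitrate, 6.616 kg product B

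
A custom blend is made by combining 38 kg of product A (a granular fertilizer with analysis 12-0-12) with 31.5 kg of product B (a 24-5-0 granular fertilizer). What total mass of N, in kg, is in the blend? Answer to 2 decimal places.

12.12 kg N

N mass = 12%×38 + 24%×31.5 = 12.12 kg.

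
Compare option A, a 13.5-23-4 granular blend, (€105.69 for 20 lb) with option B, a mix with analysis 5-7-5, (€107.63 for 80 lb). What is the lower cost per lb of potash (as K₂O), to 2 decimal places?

option A: K₂O per bag = 20 × 4% = 0.8 lb; cost = 105.69 / 0.8 = €132.1125/lb K₂O.
option B: K₂O per bag = 80 × 5% = 4 lb; cost = 107.63 / 4 = €26.9075/lb K₂O.
option B is cheaper.

€26.91 per lb K₂O (option B)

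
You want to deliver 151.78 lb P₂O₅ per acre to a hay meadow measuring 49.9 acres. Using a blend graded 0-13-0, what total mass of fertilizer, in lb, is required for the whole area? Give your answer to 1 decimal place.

Product per acre = 151.78 / 13% = 1167.54 lb.
Total product = 1167.54 × 49.9 = 58260.17 lb.

58260.2 lb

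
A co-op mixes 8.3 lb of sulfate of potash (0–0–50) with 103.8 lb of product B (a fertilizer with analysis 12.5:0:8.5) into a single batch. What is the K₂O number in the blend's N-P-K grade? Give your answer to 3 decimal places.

11.573% K₂O

Total mass = 8.3 + 103.8 = 112.1 lb.
K₂O mass = 50%×8.3 + 8.5%×103.8 = 12.973 lb.
% K₂O = 12.973 / 112.1 = 11.5727%.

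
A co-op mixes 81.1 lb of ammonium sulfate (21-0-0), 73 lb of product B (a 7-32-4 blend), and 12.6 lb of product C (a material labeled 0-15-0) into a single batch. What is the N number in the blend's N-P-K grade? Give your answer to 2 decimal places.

Total mass = 81.1 + 73 + 12.6 = 166.7 lb.
N mass = 21%×81.1 + 7%×73 + 0%×12.6 = 22.141 lb.
% N = 22.141 / 166.7 = 13.2819%.

13.28% N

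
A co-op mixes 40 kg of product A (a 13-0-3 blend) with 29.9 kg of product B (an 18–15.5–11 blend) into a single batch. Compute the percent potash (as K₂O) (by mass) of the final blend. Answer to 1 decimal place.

6.4% K₂O

Total mass = 40 + 29.9 = 69.9 kg.
K₂O mass = 3%×40 + 11%×29.9 = 4.489 kg.
% K₂O = 4.489 / 69.9 = 6.42203%.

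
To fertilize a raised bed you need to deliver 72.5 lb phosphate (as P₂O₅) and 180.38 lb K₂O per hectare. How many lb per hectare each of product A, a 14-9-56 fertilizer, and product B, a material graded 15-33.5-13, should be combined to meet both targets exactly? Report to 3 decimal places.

With a, b = lb per hectare of product A and product B:
P₂O₅: 0.09·a + 0.335·b = 72.5
K₂O: 0.56·a + 0.13·b = 180.38
Eliminate b: (row1) − 0.335/0.13·(row2) → -1.35308·a = -392.325, so a = 289.9505.
Then b = (180.38 − 0.56·289.9505) / 0.13 = 138.5208.

289.951 lb product A, 138.521 lb product B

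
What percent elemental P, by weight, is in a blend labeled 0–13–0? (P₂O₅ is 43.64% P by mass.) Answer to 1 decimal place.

%P = 13 × 0.4364 = 5.6732%.

5.7% P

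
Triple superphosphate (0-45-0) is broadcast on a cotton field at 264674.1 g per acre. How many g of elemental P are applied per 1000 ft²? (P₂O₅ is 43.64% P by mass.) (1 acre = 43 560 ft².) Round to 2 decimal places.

P₂O₅ per acre = 264674.1 × 45% = 119103 g.
Elemental P = 119103 × 0.4364 = 51976.7 g per acre.
Convert to per 1000 ft²: 51976.7 × 0.0229568 = 1193.221 g.

1193.22 g P per thousand sq ft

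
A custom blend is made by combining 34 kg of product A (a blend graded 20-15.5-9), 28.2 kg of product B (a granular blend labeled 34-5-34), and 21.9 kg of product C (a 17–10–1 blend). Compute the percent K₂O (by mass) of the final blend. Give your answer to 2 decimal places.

15.30% K₂O

Total mass = 34 + 28.2 + 21.9 = 84.1 kg.
K₂O mass = 9%×34 + 34%×28.2 + 1%×21.9 = 12.867 kg.
% K₂O = 12.867 / 84.1 = 15.2996%.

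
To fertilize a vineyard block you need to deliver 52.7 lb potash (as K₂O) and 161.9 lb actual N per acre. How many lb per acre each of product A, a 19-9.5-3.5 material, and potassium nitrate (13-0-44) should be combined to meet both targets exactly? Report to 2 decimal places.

814.48 lb product A, 54.98 lb potassium nitrate

Per-acre balance (a = product A, b = potassium nitrate):
K₂O: 0.035·a + 0.44·b = 52.7
N: 0.19·a + 0.13·b = 161.9
From row1: a = (52.7 − 0.44·b) / 0.035.
Into row2: 0.19·(52.7 − 0.44·b)/0.035 + 0.13·b = 161.9 → b = 54.9842, a = 814.4845.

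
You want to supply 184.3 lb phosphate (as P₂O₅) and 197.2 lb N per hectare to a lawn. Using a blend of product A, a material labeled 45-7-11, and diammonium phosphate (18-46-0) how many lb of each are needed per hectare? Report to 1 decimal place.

296.0 lb product A, 355.6 lb diammonium phosphate

With a, b = lb per hectare of product A and diammonium phosphate:
P₂O₅: 0.07·a + 0.46·b = 184.3
N: 0.45·a + 0.18·b = 197.2
Eliminate a: (row1) − 0.07/0.45·(row2) → 0.432·b = 153.624, so b = 355.612.
Back-substitute: a = (184.3 − 0.46·355.612) / 0.07 = 295.977.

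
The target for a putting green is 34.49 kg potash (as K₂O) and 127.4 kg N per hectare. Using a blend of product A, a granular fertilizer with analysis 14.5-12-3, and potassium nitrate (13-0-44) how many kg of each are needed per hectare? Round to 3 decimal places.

860.973 kg product A, 19.684 kg potassium nitrate

With a, b = kg per hectare of product A and potassium nitrate:
K₂O: 0.03·a + 0.44·b = 34.49
N: 0.145·a + 0.13·b = 127.4
Eliminate b: (row1) − 0.44/0.13·(row2) → -0.460769·a = -396.71, so a = 860.9733.
Then b = (127.4 − 0.145·860.9733) / 0.13 = 19.6836.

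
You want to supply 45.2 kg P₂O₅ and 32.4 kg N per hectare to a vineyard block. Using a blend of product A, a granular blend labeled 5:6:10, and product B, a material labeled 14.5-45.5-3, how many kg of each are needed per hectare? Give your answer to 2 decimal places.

Let a = kg of product A, b = kg of product B (per hectare).
P₂O₅: 0.06·a + 0.455·b = 45.2
N: 0.05·a + 0.145·b = 32.4
Solving simultaneously: a = 582.776, b = 22.4911.

582.78 kg product A, 22.49 kg product B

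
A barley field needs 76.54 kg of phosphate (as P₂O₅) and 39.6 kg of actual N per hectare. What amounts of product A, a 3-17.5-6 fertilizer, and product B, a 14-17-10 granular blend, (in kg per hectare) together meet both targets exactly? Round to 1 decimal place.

205.3 kg product A, 238.9 kg product B

With a, b = kg per hectare of product A and product B:
P₂O₅: 0.175·a + 0.17·b = 76.54
N: 0.03·a + 0.14·b = 39.6
Eliminate b: (row1) − 0.17/0.14·(row2) → 0.138571·a = 28.4543, so a = 205.34.
Then b = (39.6 − 0.03·205.34) / 0.14 = 238.856.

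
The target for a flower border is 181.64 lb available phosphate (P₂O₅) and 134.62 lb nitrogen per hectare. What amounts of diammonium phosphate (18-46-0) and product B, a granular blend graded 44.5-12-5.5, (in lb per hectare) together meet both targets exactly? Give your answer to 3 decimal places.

Per-hectare balance (a = diammonium phosphate, b = product B):
P₂O₅: 0.46·a + 0.12·b = 181.64
N: 0.18·a + 0.445·b = 134.62
Eliminate a: (row1) − 0.46/0.18·(row2) → -1.01722·b = -162.389, so b = 159.6395.
Back-substitute: a = (181.64 − 0.12·159.6395) / 0.46 = 353.22447.

353.224 lb diammonium phosphate, 159.640 lb product B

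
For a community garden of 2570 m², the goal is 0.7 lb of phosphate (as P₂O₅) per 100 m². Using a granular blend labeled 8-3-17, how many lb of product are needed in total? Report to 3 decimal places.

599.667 lb

Product per 100 m² = 0.7 / 3% = 23.3333 lb.
Total product = 23.3333 × 2570 / 100 = 599.6667 lb.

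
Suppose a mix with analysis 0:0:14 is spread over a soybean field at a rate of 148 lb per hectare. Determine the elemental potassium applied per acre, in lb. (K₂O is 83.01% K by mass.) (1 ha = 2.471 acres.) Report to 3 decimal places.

6.961 lb K per acre

K₂O per hectare = 148 × 14% = 20.72 lb.
Elemental K = 20.72 × 0.8301 = 17.1997 lb per hectare.
Convert to per acre: 17.1997 × 0.404694 = 6.96061 lb.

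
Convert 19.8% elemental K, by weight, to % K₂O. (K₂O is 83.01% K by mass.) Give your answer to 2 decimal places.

%K₂O = 19.8 / 0.8301 = 23.8525%.

23.85% K₂O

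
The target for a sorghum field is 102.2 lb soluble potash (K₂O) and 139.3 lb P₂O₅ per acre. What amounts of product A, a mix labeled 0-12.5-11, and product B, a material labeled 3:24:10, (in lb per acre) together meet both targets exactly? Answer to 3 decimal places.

Let a = lb of product A, b = lb of product B (per acre).
K₂O: 0.11·a + 0.1·b = 102.2
P₂O₅: 0.125·a + 0.24·b = 139.3
Eliminate b: (row1) − 0.1/0.24·(row2) → 0.0579167·a = 44.1583, so a = 762.44604.
Then b = (139.3 − 0.125·762.44604) / 0.24 = 183.3094.

762.446 lb product A, 183.309 lb product B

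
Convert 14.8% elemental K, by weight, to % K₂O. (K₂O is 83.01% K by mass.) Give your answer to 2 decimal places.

17.83% K₂O

%K₂O = 14.8 / 0.8301 = 17.8292%.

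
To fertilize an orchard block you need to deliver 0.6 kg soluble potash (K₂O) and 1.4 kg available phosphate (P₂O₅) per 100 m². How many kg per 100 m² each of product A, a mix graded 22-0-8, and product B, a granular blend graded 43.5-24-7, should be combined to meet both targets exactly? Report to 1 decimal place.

2.4 kg product A, 5.8 kg product B

Let a = kg of product A, b = kg of product B (per 100 m²).
K₂O: 0.08·a + 0.07·b = 0.6
P₂O₅: 0·a + 0.24·b = 1.4
Solving simultaneously: a = 2.39583, b = 5.83333.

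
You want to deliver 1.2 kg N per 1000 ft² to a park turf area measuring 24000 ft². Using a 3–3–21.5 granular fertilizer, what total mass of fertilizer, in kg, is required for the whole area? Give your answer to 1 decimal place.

960.0 kg

Product per 1000 ft² = 1.2 / 3% = 40 kg.
Total product = 40 × 24000 / 1000 = 960 kg.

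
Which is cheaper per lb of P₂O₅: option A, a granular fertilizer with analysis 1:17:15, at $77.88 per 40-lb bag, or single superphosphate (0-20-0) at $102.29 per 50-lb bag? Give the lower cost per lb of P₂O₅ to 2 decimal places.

$10.23 per lb P₂O₅ (single superphosphate)

option A: P₂O₅ per bag = 40 × 17% = 6.8 lb; cost = 77.88 / 6.8 = $11.4529/lb P₂O₅.
single superphosphate: P₂O₅ per bag = 50 × 20% = 10 lb; cost = 102.29 / 10 = $10.2290/lb P₂O₅.
single superphosphate is cheaper.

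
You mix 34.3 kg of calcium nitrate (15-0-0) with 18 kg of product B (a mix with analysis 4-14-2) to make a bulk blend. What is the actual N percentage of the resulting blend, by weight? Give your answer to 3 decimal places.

Total mass = 34.3 + 18 = 52.3 kg.
N mass = 15%×34.3 + 4%×18 = 5.865 kg.
% N = 5.865 / 52.3 = 11.2141%.

11.214% N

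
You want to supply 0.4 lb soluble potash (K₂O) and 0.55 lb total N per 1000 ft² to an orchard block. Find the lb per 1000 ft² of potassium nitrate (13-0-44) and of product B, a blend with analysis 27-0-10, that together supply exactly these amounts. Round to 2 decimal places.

0.50 lb potassium nitrate, 1.80 lb product B

With a, b = lb per 1000 ft² of potassium nitrate and product B:
K₂O: 0.44·a + 0.1·b = 0.4
N: 0.13·a + 0.27·b = 0.55
From row1: a = (0.4 − 0.1·b) / 0.44.
Into row2: 0.13·(0.4 − 0.1·b)/0.44 + 0.27·b = 0.55 → b = 1.79584, a = 0.500945.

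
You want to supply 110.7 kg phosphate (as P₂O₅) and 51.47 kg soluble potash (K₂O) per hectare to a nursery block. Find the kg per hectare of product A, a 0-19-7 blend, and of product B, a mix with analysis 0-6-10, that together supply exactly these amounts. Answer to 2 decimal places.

Let a = kg of product A, b = kg of product B (per hectare).
P₂O₅: 0.19·a + 0.06·b = 110.7
K₂O: 0.07·a + 0.1·b = 51.47
Eliminate a: (row1) − 0.19/0.07·(row2) → -0.211429·b = -29.0043, so b = 137.182.
Back-substitute: a = (110.7 − 0.06·137.182) / 0.19 = 539.311.

539.31 kg product A, 137.18 kg product B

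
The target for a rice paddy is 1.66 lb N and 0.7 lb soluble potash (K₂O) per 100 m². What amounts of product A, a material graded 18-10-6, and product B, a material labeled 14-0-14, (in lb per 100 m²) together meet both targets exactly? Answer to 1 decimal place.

Let a = lb of product A, b = lb of product B (per 100 m²).
N: 0.18·a + 0.14·b = 1.66
K₂O: 0.06·a + 0.14·b = 0.7
Solving simultaneously: a = 8, b = 1.57143.

8.0 lb product A, 1.6 lb product B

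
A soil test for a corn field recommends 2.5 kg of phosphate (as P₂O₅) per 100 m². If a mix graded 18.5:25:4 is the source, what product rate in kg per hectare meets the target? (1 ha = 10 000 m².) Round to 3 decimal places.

1000.000 kg of product per hectare

Product per 100 m² = 2.5 / 25% = 10 kg.
Convert to per hectare: 10 × 100 = 1000 kg.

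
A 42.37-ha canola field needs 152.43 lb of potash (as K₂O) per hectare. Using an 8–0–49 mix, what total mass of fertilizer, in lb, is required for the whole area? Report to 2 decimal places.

13180.53 lb

Product per hectare = 152.43 / 49% = 311.082 lb.
Total product = 311.082 × 42.37 = 13180.529 lb.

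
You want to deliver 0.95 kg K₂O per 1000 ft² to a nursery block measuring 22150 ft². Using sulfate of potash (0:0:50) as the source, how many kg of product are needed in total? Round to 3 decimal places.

Product per 1000 ft² = 0.95 / 50% = 1.9 kg.
Total product = 1.9 × 22150 / 1000 = 42.085 kg.

42.085 kg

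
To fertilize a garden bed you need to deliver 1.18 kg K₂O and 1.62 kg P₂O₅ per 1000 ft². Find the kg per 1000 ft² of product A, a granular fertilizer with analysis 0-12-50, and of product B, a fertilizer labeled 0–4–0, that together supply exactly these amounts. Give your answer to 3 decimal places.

With a, b = kg per 1000 ft² of product A and product B:
K₂O: 0.5·a + 0·b = 1.18
P₂O₅: 0.12·a + 0.04·b = 1.62
From row1: a = (1.18 − 0·b) / 0.5.
Into row2: 0.12·(1.18 − 0·b)/0.5 + 0.04·b = 1.62 → b = 33.42, a = 2.36.

2.360 kg product A, 33.420 kg product B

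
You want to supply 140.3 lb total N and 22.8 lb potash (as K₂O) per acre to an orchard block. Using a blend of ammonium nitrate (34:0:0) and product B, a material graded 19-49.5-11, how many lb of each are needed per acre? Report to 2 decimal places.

296.82 lb ammonium nitrate, 207.27 lb product B

Let a = lb of ammonium nitrate, b = lb of product B (per acre).
N: 0.34·a + 0.19·b = 140.3
K₂O: 0·a + 0.11·b = 22.8
Solving simultaneously: a = 296.818, b = 207.273.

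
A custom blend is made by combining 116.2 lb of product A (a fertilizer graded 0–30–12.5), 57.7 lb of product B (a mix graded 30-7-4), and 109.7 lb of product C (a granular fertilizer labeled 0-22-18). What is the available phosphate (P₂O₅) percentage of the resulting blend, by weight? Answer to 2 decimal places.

22.23% P₂O₅

Total mass = 116.2 + 57.7 + 109.7 = 283.6 lb.
P₂O₅ mass = 30%×116.2 + 7%×57.7 + 22%×109.7 = 63.033 lb.
% P₂O₅ = 63.033 / 283.6 = 22.226%.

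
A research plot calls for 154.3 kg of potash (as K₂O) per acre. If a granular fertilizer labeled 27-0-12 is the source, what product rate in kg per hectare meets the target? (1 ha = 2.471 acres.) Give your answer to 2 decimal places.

Product per acre = 154.3 / 12% = 1285.83 kg.
Convert to per hectare: 1285.83 × 2.471 = 3177.294 kg.

3177.29 kg of product per hectare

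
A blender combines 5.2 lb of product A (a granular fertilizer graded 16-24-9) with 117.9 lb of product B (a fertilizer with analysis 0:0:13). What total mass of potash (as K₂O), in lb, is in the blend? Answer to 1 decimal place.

K₂O mass = 9%×5.2 + 13%×117.9 = 15.795 lb.

15.8 lb K₂O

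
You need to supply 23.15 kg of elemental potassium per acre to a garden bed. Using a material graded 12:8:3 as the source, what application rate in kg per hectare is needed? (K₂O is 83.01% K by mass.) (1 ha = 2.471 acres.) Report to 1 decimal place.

As K₂O: 23.15 / 0.8301 = 27.8882 kg per acre.
Product per acre = 27.8882 / 3% = 929.607 kg.
Convert to per hectare: 929.607 × 2.471 = 2297.06 kg.

2297.1 kg of product per hectare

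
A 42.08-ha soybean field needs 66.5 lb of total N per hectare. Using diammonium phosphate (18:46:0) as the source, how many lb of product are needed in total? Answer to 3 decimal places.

Product per hectare = 66.5 / 18% = 369.444 lb.
Total product = 369.444 × 42.08 = 15546.2222 lb.

15546.222 lb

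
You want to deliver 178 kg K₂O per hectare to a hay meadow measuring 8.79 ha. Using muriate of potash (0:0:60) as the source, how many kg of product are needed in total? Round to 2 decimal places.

2607.70 kg

Product per hectare = 178 / 60% = 296.667 kg.
Total product = 296.667 × 8.79 = 2607.7 kg.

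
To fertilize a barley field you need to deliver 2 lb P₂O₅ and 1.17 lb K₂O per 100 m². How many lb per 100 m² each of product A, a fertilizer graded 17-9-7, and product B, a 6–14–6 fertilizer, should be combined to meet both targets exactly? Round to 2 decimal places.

9.95 lb product A, 7.89 lb product B

Per-100 m² balance (a = product A, b = product B):
P₂O₅: 0.09·a + 0.14·b = 2
K₂O: 0.07·a + 0.06·b = 1.17
Solving simultaneously: a = 9.95455, b = 7.88636.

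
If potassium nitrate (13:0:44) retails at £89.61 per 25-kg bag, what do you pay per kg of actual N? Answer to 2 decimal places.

£27.57 per kg N

N in bag = 25 × 13% = 3.25 kg.
Cost per kg N = £89.61 / 3.25 = £27.5723.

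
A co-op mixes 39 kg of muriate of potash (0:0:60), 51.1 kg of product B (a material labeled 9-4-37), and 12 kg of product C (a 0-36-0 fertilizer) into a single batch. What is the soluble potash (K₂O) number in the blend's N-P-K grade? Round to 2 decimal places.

41.44% K₂O

Total mass = 39 + 51.1 + 12 = 102.1 kg.
K₂O mass = 60%×39 + 37%×51.1 + 0%×12 = 42.307 kg.
% K₂O = 42.307 / 102.1 = 41.4368%.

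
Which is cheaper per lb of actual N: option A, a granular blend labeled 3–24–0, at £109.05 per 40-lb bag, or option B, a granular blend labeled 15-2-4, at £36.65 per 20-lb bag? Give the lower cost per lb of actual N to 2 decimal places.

£12.22 per lb N (option B)

option A: N per bag = 40 × 3% = 1.2 lb; cost = 109.05 / 1.2 = £90.8750/lb N.
option B: N per bag = 20 × 15% = 3 lb; cost = 36.65 / 3 = £12.2167/lb N.
option B is cheaper.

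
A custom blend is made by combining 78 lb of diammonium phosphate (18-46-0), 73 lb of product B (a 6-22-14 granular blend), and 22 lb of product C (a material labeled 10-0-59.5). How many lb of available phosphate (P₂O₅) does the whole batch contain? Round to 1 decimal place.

51.9 lb P₂O₅

P₂O₅ mass = 46%×78 + 22%×73 + 0%×22 = 51.94 lb.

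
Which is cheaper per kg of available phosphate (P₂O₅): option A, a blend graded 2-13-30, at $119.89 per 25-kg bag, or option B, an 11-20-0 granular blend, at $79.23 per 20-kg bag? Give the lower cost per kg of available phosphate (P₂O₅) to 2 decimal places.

option A: P₂O₅ per bag = 25 × 13% = 3.25 kg; cost = 119.89 / 3.25 = $36.8892/kg P₂O₅.
option B: P₂O₅ per bag = 20 × 20% = 4 kg; cost = 79.23 / 4 = $19.8075/kg P₂O₅.
option B is cheaper.

$19.81 per kg P₂O₅ (option B)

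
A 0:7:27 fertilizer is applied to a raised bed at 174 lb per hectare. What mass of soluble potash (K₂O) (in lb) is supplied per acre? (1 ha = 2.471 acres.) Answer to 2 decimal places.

19.01 lb K₂O per acre

K₂O per hectare = 174 × 27% = 46.98 lb.
Convert to per acre: 46.98 × 0.404694 = 19.0125 lb.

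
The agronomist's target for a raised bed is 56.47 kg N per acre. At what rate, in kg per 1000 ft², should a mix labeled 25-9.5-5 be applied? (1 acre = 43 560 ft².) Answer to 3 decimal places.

5.185 kg of product per thousand sq ft

Product per acre = 56.47 / 25% = 225.88 kg.
Convert to per 1000 ft²: 225.88 × 0.0229568 = 5.18549 kg.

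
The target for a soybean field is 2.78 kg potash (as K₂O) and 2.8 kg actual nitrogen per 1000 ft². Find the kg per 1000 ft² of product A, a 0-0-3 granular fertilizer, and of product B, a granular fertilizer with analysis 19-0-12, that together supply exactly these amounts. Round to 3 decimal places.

33.719 kg product A, 14.737 kg product B

With a, b = kg per 1000 ft² of product A and product B:
K₂O: 0.03·a + 0.12·b = 2.78
N: 0·a + 0.19·b = 2.8
Solving simultaneously: a = 33.7193, b = 14.7368.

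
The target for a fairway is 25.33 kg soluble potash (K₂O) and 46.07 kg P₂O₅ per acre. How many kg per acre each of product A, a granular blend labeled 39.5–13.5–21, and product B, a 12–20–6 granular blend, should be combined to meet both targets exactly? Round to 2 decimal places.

Let a = kg of product A, b = kg of product B (per acre).
K₂O: 0.21·a + 0.06·b = 25.33
P₂O₅: 0.135·a + 0.2·b = 46.07
Solving simultaneously: a = 67.8997, b = 184.518.

67.90 kg product A, 184.52 kg product B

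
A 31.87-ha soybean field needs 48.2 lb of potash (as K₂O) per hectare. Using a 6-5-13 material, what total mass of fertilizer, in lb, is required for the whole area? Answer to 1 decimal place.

Product per hectare = 48.2 / 13% = 370.769 lb.
Total product = 370.769 × 31.87 = 11816.42 lb.

11816.4 lb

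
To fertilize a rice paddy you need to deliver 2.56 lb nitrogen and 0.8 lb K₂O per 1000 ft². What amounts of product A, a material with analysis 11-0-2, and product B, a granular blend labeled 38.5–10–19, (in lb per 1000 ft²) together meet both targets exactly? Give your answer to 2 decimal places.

13.52 lb product A, 2.79 lb product B

Let a = lb of product A, b = lb of product B (per 1000 ft²).
N: 0.11·a + 0.385·b = 2.56
K₂O: 0.02·a + 0.19·b = 0.8
Eliminate a: (row1) − 0.11/0.02·(row2) → -0.66·b = -1.84, so b = 2.78788.
Back-substitute: a = (2.56 − 0.385·2.78788) / 0.11 = 13.5152.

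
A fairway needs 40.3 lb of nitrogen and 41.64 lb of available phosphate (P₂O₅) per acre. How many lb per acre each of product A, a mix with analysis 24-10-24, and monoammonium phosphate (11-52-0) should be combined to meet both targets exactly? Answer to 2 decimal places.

143.90 lb product A, 52.40 lb monoammonium phosphate

With a, b = lb per acre of product A and monoammonium phosphate:
N: 0.24·a + 0.11·b = 40.3
P₂O₅: 0.1·a + 0.52·b = 41.64
Solving simultaneously: a = 143.898, b = 52.4042.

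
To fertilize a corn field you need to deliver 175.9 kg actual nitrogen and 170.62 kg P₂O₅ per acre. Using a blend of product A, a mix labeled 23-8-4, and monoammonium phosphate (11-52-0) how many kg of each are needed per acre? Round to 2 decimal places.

With a, b = kg per acre of product A and monoammonium phosphate:
N: 0.23·a + 0.11·b = 175.9
P₂O₅: 0.08·a + 0.52·b = 170.62
From row1: a = (175.9 − 0.11·b) / 0.23.
Into row2: 0.08·(175.9 − 0.11·b)/0.23 + 0.52·b = 170.62 → b = 227.171, a = 656.135.

656.14 kg product A, 227.17 kg monoammonium phosphate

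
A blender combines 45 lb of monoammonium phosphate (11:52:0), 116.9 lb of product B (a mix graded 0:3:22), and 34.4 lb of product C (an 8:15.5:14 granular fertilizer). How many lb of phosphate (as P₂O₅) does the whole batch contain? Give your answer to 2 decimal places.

P₂O₅ mass = 52%×45 + 3%×116.9 + 15.5%×34.4 = 32.239 lb.

32.24 lb P₂O₅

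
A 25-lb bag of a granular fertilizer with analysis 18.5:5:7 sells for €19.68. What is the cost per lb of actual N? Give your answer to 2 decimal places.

N in bag = 25 × 18.5% = 4.625 lb.
Cost per lb N = €19.68 / 4.625 = €4.2551.

€4.26 per lb N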